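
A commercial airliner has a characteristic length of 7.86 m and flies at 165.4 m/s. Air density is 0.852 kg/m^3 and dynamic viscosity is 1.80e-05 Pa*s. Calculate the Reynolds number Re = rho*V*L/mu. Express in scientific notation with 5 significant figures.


Step 1: Numerator = rho * V * L = 0.852 * 165.4 * 7.86 = 1107.637488
Step 2: Re = 1107.637488 / 1.80e-05
Step 3: Re = 6.1535e+07

6.1535e+07


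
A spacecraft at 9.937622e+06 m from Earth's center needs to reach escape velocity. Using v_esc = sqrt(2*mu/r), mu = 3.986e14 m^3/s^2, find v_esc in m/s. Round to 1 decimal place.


Step 1: 2*mu/r = 2 * 3.986e14 / 9.937622e+06 = 80220398.8037
Step 2: v_esc = sqrt(80220398.8037) = 8956.6 m/s

8956.6


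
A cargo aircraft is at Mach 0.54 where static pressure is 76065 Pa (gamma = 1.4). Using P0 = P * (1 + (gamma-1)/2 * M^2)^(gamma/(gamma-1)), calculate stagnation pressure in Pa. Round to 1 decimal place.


Step 1: (gamma-1)/2 * M^2 = 0.2 * 0.2916 = 0.05832
Step 2: 1 + 0.05832 = 1.05832
Step 3: Exponent gamma/(gamma-1) = 3.5
Step 4: P0 = 76065 * 1.05832^3.5 = 92756.5 Pa

92756.5


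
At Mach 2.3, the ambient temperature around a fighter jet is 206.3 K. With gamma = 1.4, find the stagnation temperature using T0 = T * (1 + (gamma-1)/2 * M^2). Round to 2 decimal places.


Step 1: (gamma-1)/2 = 0.2
Step 2: M^2 = 5.29
Step 3: 1 + 0.2 * 5.29 = 2.058
Step 4: T0 = 206.3 * 2.058 = 424.57 K

424.57


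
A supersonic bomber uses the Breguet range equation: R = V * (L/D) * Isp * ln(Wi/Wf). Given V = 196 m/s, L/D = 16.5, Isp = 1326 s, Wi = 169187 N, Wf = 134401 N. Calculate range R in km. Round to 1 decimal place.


Step 1: Coefficient = V * (L/D) * Isp = 196 * 16.5 * 1326 = 4288284.0 m
Step 2: Wi/Wf = 169187 / 134401 = 1.258822
Step 3: ln(1.258822) = 0.230177
Step 4: R = 4288284.0 * 0.230177 = 987063.2 m = 987.1 km

987.1


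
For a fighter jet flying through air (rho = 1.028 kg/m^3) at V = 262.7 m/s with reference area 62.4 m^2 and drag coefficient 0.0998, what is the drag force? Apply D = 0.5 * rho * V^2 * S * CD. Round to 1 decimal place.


Step 1: Dynamic pressure q = 0.5 * 1.028 * 262.7^2 = 35471.8031 Pa
Step 2: Drag D = q * S * CD = 35471.8031 * 62.4 * 0.0998
Step 3: D = 220901.4 N

220901.4


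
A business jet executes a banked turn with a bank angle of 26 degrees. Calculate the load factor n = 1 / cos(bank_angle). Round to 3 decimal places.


Step 1: Convert 26 degrees to radians = 0.453786
Step 2: cos(26 deg) = 0.898794
Step 3: n = 1 / 0.898794 = 1.113

1.113


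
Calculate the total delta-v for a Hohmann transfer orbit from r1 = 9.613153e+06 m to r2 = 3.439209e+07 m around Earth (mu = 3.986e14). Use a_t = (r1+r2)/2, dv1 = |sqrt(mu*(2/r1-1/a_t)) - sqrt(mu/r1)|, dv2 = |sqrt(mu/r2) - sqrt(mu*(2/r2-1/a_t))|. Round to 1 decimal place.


Step 1: Transfer semi-major axis a_t = (9.613153e+06 + 3.439209e+07) / 2 = 2.200262e+07 m
Step 2: v1 (circular at r1) = sqrt(mu/r1) = 6439.26 m/s
Step 3: v_t1 = sqrt(mu*(2/r1 - 1/a_t)) = 8050.59 m/s
Step 4: dv1 = |8050.59 - 6439.26| = 1611.34 m/s
Step 5: v2 (circular at r2) = 3404.39 m/s, v_t2 = 2250.27 m/s
Step 6: dv2 = |3404.39 - 2250.27| = 1154.12 m/s
Step 7: Total delta-v = 1611.34 + 1154.12 = 2765.5 m/s

2765.5


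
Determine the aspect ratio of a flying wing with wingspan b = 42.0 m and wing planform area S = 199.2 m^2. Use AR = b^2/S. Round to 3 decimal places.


Step 1: b^2 = 42.0^2 = 1764.0
Step 2: AR = 1764.0 / 199.2 = 8.855

8.855


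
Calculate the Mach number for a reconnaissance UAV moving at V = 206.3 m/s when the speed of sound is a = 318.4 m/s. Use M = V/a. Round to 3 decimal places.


Step 1: M = V / a = 206.3 / 318.4
Step 2: M = 0.648

0.648


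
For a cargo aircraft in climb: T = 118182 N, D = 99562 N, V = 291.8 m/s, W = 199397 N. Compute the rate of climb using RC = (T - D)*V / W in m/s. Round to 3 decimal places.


Step 1: Excess thrust = T - D = 118182 - 99562 = 18620 N
Step 2: Excess power = 18620 * 291.8 = 5433316.0 W
Step 3: RC = 5433316.0 / 199397 = 27.249 m/s

27.249


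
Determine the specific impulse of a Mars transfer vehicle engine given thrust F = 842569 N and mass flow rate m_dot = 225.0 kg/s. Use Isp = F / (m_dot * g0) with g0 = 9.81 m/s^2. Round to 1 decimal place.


Step 1: m_dot * g0 = 225.0 * 9.81 = 2207.25
Step 2: Isp = 842569 / 2207.25 = 381.7 s

381.7


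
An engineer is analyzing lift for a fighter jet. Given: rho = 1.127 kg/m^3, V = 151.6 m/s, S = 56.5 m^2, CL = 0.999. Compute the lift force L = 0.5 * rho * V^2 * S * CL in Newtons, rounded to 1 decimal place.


Step 1: Calculate dynamic pressure q = 0.5 * 1.127 * 151.6^2 = 0.5 * 1.127 * 22982.56 = 12950.6726 Pa
Step 2: Multiply by wing area and lift coefficient: L = 12950.6726 * 56.5 * 0.999
Step 3: L = 731712.9996 * 0.999 = 730981.3 N

730981.3


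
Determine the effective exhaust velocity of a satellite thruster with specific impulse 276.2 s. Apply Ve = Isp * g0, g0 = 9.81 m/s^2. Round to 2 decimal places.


Step 1: Ve = Isp * g0 = 276.2 * 9.81
Step 2: Ve = 2709.52 m/s

2709.52


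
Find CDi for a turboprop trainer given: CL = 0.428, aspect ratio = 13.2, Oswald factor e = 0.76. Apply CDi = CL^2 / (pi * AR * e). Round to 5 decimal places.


Step 1: CL^2 = 0.428^2 = 0.183184
Step 2: pi * AR * e = 3.14159 * 13.2 * 0.76 = 31.516458
Step 3: CDi = 0.183184 / 31.516458 = 0.00581

0.00581


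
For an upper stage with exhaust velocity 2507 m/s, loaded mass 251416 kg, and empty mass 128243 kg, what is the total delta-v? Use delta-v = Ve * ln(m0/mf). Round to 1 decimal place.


Step 1: Mass ratio m0/mf = 251416 / 128243 = 1.960466
Step 2: ln(1.960466) = 0.673182
Step 3: delta-v = 2507 * 0.673182 = 1687.7 m/s

1687.7


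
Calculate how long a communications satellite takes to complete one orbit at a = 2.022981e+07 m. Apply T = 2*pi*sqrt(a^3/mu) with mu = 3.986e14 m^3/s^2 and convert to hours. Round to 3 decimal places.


Step 1: a^3 / mu = 8.278953e+21 / 3.986e14 = 2.077008e+07
Step 2: sqrt(2.077008e+07) = 4557.42 s
Step 3: T = 2*pi * 4557.42 = 28635.11 s
Step 4: T in hours = 28635.11 / 3600 = 7.954 hours

7.954


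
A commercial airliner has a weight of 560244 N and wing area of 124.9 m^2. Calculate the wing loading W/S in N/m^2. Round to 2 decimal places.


Step 1: Wing loading = W / S = 560244 / 124.9
Step 2: Wing loading = 4485.54 N/m^2

4485.54


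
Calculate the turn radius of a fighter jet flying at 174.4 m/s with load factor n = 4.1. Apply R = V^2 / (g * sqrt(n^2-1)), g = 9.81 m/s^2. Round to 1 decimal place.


Step 1: V^2 = 174.4^2 = 30415.36
Step 2: n^2 - 1 = 4.1^2 - 1 = 15.81
Step 3: sqrt(15.81) = 3.976179
Step 4: R = 30415.36 / (9.81 * 3.976179) = 779.8 m

779.8


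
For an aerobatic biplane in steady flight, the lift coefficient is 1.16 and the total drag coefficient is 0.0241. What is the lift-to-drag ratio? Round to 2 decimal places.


Step 1: L/D = CL / CD = 1.16 / 0.0241
Step 2: L/D = 48.13

48.13


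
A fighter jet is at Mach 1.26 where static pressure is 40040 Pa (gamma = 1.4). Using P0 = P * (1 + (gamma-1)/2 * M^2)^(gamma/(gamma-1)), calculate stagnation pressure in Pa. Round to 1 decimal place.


Step 1: (gamma-1)/2 * M^2 = 0.2 * 1.5876 = 0.31752
Step 2: 1 + 0.31752 = 1.31752
Step 3: Exponent gamma/(gamma-1) = 3.5
Step 4: P0 = 40040 * 1.31752^3.5 = 105110.1 Pa

105110.1


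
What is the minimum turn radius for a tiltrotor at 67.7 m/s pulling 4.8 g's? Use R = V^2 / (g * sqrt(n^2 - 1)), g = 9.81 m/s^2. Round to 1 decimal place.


Step 1: V^2 = 67.7^2 = 4583.29
Step 2: n^2 - 1 = 4.8^2 - 1 = 22.04
Step 3: sqrt(22.04) = 4.694678
Step 4: R = 4583.29 / (9.81 * 4.694678) = 99.5 m

99.5


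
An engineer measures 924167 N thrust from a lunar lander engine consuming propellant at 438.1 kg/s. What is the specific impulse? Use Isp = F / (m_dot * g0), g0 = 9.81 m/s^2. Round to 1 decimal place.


Step 1: m_dot * g0 = 438.1 * 9.81 = 4297.76
Step 2: Isp = 924167 / 4297.76 = 215.0 s

215.0


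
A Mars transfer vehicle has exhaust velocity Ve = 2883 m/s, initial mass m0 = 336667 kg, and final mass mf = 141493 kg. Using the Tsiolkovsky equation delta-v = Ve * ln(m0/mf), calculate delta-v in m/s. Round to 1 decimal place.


Step 1: Mass ratio m0/mf = 336667 / 141493 = 2.37939
Step 2: ln(2.37939) = 0.866844
Step 3: delta-v = 2883 * 0.866844 = 2499.1 m/s

2499.1


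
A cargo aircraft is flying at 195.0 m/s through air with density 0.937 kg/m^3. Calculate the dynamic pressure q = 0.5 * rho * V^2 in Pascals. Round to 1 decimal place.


Step 1: V^2 = 195.0^2 = 38025.0
Step 2: q = 0.5 * 0.937 * 38025.0
Step 3: q = 17814.7 Pa

17814.7


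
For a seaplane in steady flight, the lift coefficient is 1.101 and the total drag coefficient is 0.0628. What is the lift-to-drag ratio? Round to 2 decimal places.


Step 1: L/D = CL / CD = 1.101 / 0.0628
Step 2: L/D = 17.53

17.53


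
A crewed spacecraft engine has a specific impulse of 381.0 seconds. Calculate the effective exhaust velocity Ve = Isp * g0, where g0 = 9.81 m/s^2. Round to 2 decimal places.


Step 1: Ve = Isp * g0 = 381.0 * 9.81
Step 2: Ve = 3737.61 m/s

3737.61


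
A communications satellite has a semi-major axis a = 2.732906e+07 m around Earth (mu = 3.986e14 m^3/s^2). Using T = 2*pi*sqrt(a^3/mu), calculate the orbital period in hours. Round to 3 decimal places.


Step 1: a^3 / mu = 2.041146e+22 / 3.986e14 = 5.120788e+07
Step 2: sqrt(5.120788e+07) = 7155.9681 s
Step 3: T = 2*pi * 7155.9681 = 44962.27 s
Step 4: T in hours = 44962.27 / 3600 = 12.490 hours

12.490


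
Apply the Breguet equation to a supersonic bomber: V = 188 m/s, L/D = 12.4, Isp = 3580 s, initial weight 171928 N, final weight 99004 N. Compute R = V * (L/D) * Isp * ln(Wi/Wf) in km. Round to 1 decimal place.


Step 1: Coefficient = V * (L/D) * Isp = 188 * 12.4 * 3580 = 8345696.0 m
Step 2: Wi/Wf = 171928 / 99004 = 1.736576
Step 3: ln(1.736576) = 0.551916
Step 4: R = 8345696.0 * 0.551916 = 4606119.2 m = 4606.1 km

4606.1


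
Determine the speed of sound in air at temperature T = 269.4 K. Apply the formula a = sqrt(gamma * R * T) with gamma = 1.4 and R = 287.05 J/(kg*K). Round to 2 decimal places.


Step 1: gamma * R * T = 1.4 * 287.05 * 269.4 = 108263.778
Step 2: a = sqrt(108263.778) = 329.03 m/s

329.03


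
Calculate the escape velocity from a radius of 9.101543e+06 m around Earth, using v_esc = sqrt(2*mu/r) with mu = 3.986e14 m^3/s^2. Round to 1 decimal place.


Step 1: 2*mu/r = 2 * 3.986e14 / 9.101543e+06 = 87589543.8828
Step 2: v_esc = sqrt(87589543.8828) = 9358.9 m/s

9358.9


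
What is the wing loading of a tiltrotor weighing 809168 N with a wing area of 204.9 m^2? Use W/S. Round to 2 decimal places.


Step 1: Wing loading = W / S = 809168 / 204.9
Step 2: Wing loading = 3949.09 N/m^2

3949.09


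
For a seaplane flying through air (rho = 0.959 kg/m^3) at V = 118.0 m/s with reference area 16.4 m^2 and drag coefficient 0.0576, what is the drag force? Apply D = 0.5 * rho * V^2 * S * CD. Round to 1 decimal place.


Step 1: Dynamic pressure q = 0.5 * 0.959 * 118.0^2 = 6676.558 Pa
Step 2: Drag D = q * S * CD = 6676.558 * 16.4 * 0.0576
Step 3: D = 6306.9 N

6306.9


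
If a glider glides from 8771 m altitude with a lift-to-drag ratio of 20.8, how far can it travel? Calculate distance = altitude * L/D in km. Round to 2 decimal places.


Step 1: Glide distance = altitude * L/D = 8771 * 20.8 = 182436.8 m
Step 2: Convert to km: 182436.8 / 1000 = 182.44 km

182.44


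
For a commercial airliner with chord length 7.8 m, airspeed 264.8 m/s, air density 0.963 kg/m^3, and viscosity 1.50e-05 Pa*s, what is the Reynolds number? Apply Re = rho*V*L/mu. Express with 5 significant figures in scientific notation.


Step 1: Numerator = rho * V * L = 0.963 * 264.8 * 7.8 = 1989.01872
Step 2: Re = 1989.01872 / 1.50e-05
Step 3: Re = 1.3260e+08

1.3260e+08


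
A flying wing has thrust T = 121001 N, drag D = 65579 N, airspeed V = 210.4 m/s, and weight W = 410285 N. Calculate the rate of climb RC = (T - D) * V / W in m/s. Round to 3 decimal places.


Step 1: Excess thrust = T - D = 121001 - 65579 = 55422 N
Step 2: Excess power = 55422 * 210.4 = 11660788.8 W
Step 3: RC = 11660788.8 / 410285 = 28.421 m/s

28.421


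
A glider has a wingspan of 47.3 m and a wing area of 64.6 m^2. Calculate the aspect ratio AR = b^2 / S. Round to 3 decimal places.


Step 1: b^2 = 47.3^2 = 2237.29
Step 2: AR = 2237.29 / 64.6 = 34.633

34.633


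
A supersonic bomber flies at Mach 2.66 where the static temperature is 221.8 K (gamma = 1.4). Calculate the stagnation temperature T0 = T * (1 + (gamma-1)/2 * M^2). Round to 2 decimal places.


Step 1: (gamma-1)/2 = 0.2
Step 2: M^2 = 7.0756
Step 3: 1 + 0.2 * 7.0756 = 2.41512
Step 4: T0 = 221.8 * 2.41512 = 535.67 K

535.67


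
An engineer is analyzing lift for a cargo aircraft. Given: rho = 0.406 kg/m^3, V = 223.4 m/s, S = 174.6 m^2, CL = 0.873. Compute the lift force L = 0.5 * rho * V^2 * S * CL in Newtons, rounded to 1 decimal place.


Step 1: Calculate dynamic pressure q = 0.5 * 0.406 * 223.4^2 = 0.5 * 0.406 * 49907.56 = 10131.2347 Pa
Step 2: Multiply by wing area and lift coefficient: L = 10131.2347 * 174.6 * 0.873
Step 3: L = 1768913.5751 * 0.873 = 1544261.6 N

1544261.6


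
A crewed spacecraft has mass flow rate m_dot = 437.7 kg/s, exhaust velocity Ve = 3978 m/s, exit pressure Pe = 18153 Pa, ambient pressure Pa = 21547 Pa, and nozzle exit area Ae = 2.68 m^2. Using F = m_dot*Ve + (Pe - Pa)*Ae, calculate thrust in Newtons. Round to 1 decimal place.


Step 1: Momentum thrust = m_dot * Ve = 437.7 * 3978 = 1741170.6 N
Step 2: Pressure thrust = (Pe - Pa) * Ae = (18153 - 21547) * 2.68 = -9095.92 N
Step 3: Total thrust F = 1741170.6 + -9095.92 = 1732074.7 N

1732074.7


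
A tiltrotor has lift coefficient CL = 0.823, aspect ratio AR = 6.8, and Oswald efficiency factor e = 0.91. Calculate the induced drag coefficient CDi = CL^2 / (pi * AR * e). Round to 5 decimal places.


Step 1: CL^2 = 0.823^2 = 0.677329
Step 2: pi * AR * e = 3.14159 * 6.8 * 0.91 = 19.440175
Step 3: CDi = 0.677329 / 19.440175 = 0.03484

0.03484


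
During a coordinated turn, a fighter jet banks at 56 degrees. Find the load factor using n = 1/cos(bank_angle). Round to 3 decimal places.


Step 1: Convert 56 degrees to radians = 0.977384
Step 2: cos(56 deg) = 0.559193
Step 3: n = 1 / 0.559193 = 1.788

1.788


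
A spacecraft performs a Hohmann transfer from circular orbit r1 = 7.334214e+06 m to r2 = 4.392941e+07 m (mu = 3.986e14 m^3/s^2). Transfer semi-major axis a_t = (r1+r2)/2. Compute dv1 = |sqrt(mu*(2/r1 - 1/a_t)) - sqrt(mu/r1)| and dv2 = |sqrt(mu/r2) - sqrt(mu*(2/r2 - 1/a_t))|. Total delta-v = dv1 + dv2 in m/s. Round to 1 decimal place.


Step 1: Transfer semi-major axis a_t = (7.334214e+06 + 4.392941e+07) / 2 = 2.563181e+07 m
Step 2: v1 (circular at r1) = sqrt(mu/r1) = 7372.11 m/s
Step 3: v_t1 = sqrt(mu*(2/r1 - 1/a_t)) = 9651.17 m/s
Step 4: dv1 = |9651.17 - 7372.11| = 2279.06 m/s
Step 5: v2 (circular at r2) = 3012.25 m/s, v_t2 = 1611.31 m/s
Step 6: dv2 = |3012.25 - 1611.31| = 1400.94 m/s
Step 7: Total delta-v = 2279.06 + 1400.94 = 3680.0 m/s

3680.0


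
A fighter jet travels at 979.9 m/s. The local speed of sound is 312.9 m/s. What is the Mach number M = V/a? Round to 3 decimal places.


Step 1: M = V / a = 979.9 / 312.9
Step 2: M = 3.132

3.132


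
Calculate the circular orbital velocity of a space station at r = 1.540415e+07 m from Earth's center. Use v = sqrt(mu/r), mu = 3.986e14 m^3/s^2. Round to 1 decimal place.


Step 1: mu / r = 3.986e14 / 1.540415e+07 = 25876143.7665
Step 2: v = sqrt(25876143.7665) = 5086.9 m/s

5086.9


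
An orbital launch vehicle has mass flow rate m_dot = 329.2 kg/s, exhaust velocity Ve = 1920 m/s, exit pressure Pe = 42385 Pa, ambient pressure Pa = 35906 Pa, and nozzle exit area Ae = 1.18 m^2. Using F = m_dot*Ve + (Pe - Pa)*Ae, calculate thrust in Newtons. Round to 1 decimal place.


Step 1: Momentum thrust = m_dot * Ve = 329.2 * 1920 = 632064.0 N
Step 2: Pressure thrust = (Pe - Pa) * Ae = (42385 - 35906) * 1.18 = 7645.22 N
Step 3: Total thrust F = 632064.0 + 7645.22 = 639709.2 N

639709.2


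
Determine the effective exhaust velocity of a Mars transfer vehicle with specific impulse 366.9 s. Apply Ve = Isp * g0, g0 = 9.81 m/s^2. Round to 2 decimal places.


Step 1: Ve = Isp * g0 = 366.9 * 9.81
Step 2: Ve = 3599.29 m/s

3599.29


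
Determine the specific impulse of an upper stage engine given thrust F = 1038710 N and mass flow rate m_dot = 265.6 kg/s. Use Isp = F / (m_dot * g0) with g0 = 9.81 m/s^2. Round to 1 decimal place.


Step 1: m_dot * g0 = 265.6 * 9.81 = 2605.54
Step 2: Isp = 1038710 / 2605.54 = 398.7 s

398.7


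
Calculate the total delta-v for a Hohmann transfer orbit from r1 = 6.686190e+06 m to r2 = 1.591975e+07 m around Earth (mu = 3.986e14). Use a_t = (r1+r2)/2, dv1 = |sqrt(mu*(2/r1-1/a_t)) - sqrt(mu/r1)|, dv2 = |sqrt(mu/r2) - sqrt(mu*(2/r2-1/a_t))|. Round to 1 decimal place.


Step 1: Transfer semi-major axis a_t = (6.686190e+06 + 1.591975e+07) / 2 = 1.130297e+07 m
Step 2: v1 (circular at r1) = sqrt(mu/r1) = 7721.1 m/s
Step 3: v_t1 = sqrt(mu*(2/r1 - 1/a_t)) = 9163.28 m/s
Step 4: dv1 = |9163.28 - 7721.1| = 1442.18 m/s
Step 5: v2 (circular at r2) = 5003.81 m/s, v_t2 = 3848.52 m/s
Step 6: dv2 = |5003.81 - 3848.52| = 1155.29 m/s
Step 7: Total delta-v = 1442.18 + 1155.29 = 2597.5 m/s

2597.5


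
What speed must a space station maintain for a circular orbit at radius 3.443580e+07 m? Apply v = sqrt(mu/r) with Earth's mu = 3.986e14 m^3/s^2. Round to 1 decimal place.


Step 1: mu / r = 3.986e14 / 3.443580e+07 = 11575163.0571
Step 2: v = sqrt(11575163.0571) = 3402.2 m/s

3402.2


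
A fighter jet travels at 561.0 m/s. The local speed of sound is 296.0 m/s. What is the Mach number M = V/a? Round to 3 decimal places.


Step 1: M = V / a = 561.0 / 296.0
Step 2: M = 1.895

1.895


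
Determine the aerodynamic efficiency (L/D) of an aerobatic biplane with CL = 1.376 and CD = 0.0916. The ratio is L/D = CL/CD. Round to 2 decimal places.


Step 1: L/D = CL / CD = 1.376 / 0.0916
Step 2: L/D = 15.02

15.02


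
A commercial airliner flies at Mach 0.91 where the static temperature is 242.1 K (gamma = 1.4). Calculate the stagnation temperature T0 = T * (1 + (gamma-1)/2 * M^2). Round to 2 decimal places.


Step 1: (gamma-1)/2 = 0.2
Step 2: M^2 = 0.8281
Step 3: 1 + 0.2 * 0.8281 = 1.16562
Step 4: T0 = 242.1 * 1.16562 = 282.20 K

282.20


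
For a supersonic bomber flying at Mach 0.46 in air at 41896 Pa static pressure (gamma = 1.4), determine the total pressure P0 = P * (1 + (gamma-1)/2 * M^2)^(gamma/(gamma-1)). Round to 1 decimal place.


Step 1: (gamma-1)/2 * M^2 = 0.2 * 0.2116 = 0.04232
Step 2: 1 + 0.04232 = 1.04232
Step 3: Exponent gamma/(gamma-1) = 3.5
Step 4: P0 = 41896 * 1.04232^3.5 = 48436.9 Pa

48436.9


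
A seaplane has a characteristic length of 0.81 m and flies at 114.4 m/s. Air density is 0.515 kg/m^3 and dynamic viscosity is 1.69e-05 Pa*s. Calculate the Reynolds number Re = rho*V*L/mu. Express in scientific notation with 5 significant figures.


Step 1: Numerator = rho * V * L = 0.515 * 114.4 * 0.81 = 47.72196
Step 2: Re = 47.72196 / 1.69e-05
Step 3: Re = 2.8238e+06

2.8238e+06


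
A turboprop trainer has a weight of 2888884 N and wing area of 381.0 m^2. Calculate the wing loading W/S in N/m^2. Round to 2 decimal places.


Step 1: Wing loading = W / S = 2888884 / 381.0
Step 2: Wing loading = 7582.37 N/m^2

7582.37


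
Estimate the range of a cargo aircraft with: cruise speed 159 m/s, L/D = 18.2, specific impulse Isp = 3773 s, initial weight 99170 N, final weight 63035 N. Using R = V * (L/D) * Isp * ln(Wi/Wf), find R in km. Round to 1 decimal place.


Step 1: Coefficient = V * (L/D) * Isp = 159 * 18.2 * 3773 = 10918307.4 m
Step 2: Wi/Wf = 99170 / 63035 = 1.573253
Step 3: ln(1.573253) = 0.453145
Step 4: R = 10918307.4 * 0.453145 = 4947581.0 m = 4947.6 km

4947.6


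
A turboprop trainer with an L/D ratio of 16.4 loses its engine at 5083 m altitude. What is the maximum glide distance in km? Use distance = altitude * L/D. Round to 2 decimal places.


Step 1: Glide distance = altitude * L/D = 5083 * 16.4 = 83361.2 m
Step 2: Convert to km: 83361.2 / 1000 = 83.36 km

83.36


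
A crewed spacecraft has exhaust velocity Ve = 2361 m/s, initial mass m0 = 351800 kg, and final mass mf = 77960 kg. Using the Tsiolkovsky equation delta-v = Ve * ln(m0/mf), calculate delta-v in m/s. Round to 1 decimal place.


Step 1: Mass ratio m0/mf = 351800 / 77960 = 4.512571
Step 2: ln(4.512571) = 1.506867
Step 3: delta-v = 2361 * 1.506867 = 3557.7 m/s

3557.7


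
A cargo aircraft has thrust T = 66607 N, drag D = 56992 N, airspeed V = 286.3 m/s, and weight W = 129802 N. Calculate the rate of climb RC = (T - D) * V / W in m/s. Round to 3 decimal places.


Step 1: Excess thrust = T - D = 66607 - 56992 = 9615 N
Step 2: Excess power = 9615 * 286.3 = 2752774.5 W
Step 3: RC = 2752774.5 / 129802 = 21.207 m/s

21.207


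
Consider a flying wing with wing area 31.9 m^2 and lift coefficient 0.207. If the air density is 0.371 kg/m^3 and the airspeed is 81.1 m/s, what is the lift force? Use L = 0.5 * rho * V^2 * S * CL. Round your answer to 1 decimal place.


Step 1: Calculate dynamic pressure q = 0.5 * 0.371 * 81.1^2 = 0.5 * 0.371 * 6577.21 = 1220.0725 Pa
Step 2: Multiply by wing area and lift coefficient: L = 1220.0725 * 31.9 * 0.207
Step 3: L = 38920.3113 * 0.207 = 8056.5 N

8056.5


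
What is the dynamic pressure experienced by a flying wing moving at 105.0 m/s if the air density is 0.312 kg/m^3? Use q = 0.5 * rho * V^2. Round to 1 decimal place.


Step 1: V^2 = 105.0^2 = 11025.0
Step 2: q = 0.5 * 0.312 * 11025.0
Step 3: q = 1719.9 Pa

1719.9


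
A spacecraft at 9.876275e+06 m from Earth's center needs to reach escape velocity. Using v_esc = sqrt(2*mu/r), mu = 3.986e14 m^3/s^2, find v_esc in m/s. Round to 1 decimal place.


Step 1: 2*mu/r = 2 * 3.986e14 / 9.876275e+06 = 80718692.017
Step 2: v_esc = sqrt(80718692.017) = 8984.4 m/s

8984.4


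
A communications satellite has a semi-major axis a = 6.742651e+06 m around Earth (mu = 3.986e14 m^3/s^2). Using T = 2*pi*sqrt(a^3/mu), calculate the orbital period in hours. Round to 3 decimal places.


Step 1: a^3 / mu = 3.065435e+20 / 3.986e14 = 7.690503e+05
Step 2: sqrt(7.690503e+05) = 876.9551 s
Step 3: T = 2*pi * 876.9551 = 5510.07 s
Step 4: T in hours = 5510.07 / 3600 = 1.531 hours

1.531


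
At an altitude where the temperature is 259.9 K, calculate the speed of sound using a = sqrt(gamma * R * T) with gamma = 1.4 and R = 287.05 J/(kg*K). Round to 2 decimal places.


Step 1: gamma * R * T = 1.4 * 287.05 * 259.9 = 104446.013
Step 2: a = sqrt(104446.013) = 323.18 m/s

323.18


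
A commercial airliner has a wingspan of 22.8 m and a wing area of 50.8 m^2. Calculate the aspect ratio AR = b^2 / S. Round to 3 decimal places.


Step 1: b^2 = 22.8^2 = 519.84
Step 2: AR = 519.84 / 50.8 = 10.233

10.233


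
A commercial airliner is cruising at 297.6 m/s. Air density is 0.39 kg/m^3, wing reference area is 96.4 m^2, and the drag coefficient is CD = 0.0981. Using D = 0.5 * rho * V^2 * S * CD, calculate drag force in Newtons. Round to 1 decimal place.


Step 1: Dynamic pressure q = 0.5 * 0.39 * 297.6^2 = 17270.3232 Pa
Step 2: Drag D = q * S * CD = 17270.3232 * 96.4 * 0.0981
Step 3: D = 163322.7 N

163322.7


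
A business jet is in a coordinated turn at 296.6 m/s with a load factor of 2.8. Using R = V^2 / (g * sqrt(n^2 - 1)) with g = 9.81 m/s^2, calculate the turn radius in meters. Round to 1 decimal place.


Step 1: V^2 = 296.6^2 = 87971.56
Step 2: n^2 - 1 = 2.8^2 - 1 = 6.84
Step 3: sqrt(6.84) = 2.615339
Step 4: R = 87971.56 / (9.81 * 2.615339) = 3428.8 m

3428.8


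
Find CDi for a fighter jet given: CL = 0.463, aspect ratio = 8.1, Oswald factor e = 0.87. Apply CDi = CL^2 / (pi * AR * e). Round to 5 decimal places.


Step 1: CL^2 = 0.463^2 = 0.214369
Step 2: pi * AR * e = 3.14159 * 8.1 * 0.87 = 22.138803
Step 3: CDi = 0.214369 / 22.138803 = 0.00968

0.00968


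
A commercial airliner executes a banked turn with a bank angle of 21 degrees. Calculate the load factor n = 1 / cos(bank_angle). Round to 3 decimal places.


Step 1: Convert 21 degrees to radians = 0.366519
Step 2: cos(21 deg) = 0.93358
Step 3: n = 1 / 0.93358 = 1.071

1.071


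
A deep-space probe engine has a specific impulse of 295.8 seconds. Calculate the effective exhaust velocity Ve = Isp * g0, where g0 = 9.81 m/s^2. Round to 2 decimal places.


Step 1: Ve = Isp * g0 = 295.8 * 9.81
Step 2: Ve = 2901.80 m/s

2901.80


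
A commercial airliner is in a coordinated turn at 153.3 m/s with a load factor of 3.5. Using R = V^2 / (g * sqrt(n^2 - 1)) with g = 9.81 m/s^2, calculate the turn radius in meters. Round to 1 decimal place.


Step 1: V^2 = 153.3^2 = 23500.89
Step 2: n^2 - 1 = 3.5^2 - 1 = 11.25
Step 3: sqrt(11.25) = 3.354102
Step 4: R = 23500.89 / (9.81 * 3.354102) = 714.2 m

714.2


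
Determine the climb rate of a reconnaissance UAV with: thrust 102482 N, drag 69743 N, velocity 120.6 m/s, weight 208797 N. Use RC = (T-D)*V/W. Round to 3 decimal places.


Step 1: Excess thrust = T - D = 102482 - 69743 = 32739 N
Step 2: Excess power = 32739 * 120.6 = 3948323.4 W
Step 3: RC = 3948323.4 / 208797 = 18.910 m/s

18.910


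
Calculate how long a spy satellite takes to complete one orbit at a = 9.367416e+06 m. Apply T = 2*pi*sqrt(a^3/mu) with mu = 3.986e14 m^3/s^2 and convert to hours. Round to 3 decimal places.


Step 1: a^3 / mu = 8.219765e+20 / 3.986e14 = 2.062159e+06
Step 2: sqrt(2.062159e+06) = 1436.0219 s
Step 3: T = 2*pi * 1436.0219 = 9022.79 s
Step 4: T in hours = 9022.79 / 3600 = 2.506 hours

2.506


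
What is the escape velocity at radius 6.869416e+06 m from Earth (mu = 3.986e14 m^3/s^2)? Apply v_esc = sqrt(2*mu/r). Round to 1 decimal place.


Step 1: 2*mu/r = 2 * 3.986e14 / 6.869416e+06 = 116050622.0616
Step 2: v_esc = sqrt(116050622.0616) = 10772.7 m/s

10772.7


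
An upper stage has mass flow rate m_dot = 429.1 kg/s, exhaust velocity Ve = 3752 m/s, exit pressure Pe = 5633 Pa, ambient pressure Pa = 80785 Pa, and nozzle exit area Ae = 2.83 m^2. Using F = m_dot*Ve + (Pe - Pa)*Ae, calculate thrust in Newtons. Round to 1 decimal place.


Step 1: Momentum thrust = m_dot * Ve = 429.1 * 3752 = 1609983.2 N
Step 2: Pressure thrust = (Pe - Pa) * Ae = (5633 - 80785) * 2.83 = -212680.16 N
Step 3: Total thrust F = 1609983.2 + -212680.16 = 1397303.0 N

1397303.0


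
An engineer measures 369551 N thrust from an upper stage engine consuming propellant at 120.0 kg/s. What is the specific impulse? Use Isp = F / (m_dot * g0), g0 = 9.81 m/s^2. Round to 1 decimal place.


Step 1: m_dot * g0 = 120.0 * 9.81 = 1177.2
Step 2: Isp = 369551 / 1177.2 = 313.9 s

313.9


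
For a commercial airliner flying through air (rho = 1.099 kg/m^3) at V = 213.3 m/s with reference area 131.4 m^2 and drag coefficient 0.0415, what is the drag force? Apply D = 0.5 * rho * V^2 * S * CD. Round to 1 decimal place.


Step 1: Dynamic pressure q = 0.5 * 1.099 * 213.3^2 = 25000.5411 Pa
Step 2: Drag D = q * S * CD = 25000.5411 * 131.4 * 0.0415
Step 3: D = 136330.5 N

136330.5


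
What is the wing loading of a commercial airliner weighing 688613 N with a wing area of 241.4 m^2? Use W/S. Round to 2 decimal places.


Step 1: Wing loading = W / S = 688613 / 241.4
Step 2: Wing loading = 2852.58 N/m^2

2852.58


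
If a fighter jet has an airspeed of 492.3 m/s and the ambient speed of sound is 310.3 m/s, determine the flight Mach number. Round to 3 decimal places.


Step 1: M = V / a = 492.3 / 310.3
Step 2: M = 1.587

1.587


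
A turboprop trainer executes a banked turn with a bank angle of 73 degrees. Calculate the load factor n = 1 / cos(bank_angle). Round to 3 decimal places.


Step 1: Convert 73 degrees to radians = 1.27409
Step 2: cos(73 deg) = 0.292372
Step 3: n = 1 / 0.292372 = 3.420

3.420


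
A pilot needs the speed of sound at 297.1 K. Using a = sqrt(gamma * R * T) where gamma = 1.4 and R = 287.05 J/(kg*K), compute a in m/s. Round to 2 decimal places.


Step 1: gamma * R * T = 1.4 * 287.05 * 297.1 = 119395.577
Step 2: a = sqrt(119395.577) = 345.54 m/s

345.54


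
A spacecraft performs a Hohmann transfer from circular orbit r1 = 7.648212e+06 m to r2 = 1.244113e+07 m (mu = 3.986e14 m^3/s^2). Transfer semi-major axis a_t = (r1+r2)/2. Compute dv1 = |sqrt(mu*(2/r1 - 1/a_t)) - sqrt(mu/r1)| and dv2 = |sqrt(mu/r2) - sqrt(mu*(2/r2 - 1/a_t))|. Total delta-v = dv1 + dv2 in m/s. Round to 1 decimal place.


Step 1: Transfer semi-major axis a_t = (7.648212e+06 + 1.244113e+07) / 2 = 1.004467e+07 m
Step 2: v1 (circular at r1) = sqrt(mu/r1) = 7219.19 m/s
Step 3: v_t1 = sqrt(mu*(2/r1 - 1/a_t)) = 8034.35 m/s
Step 4: dv1 = |8034.35 - 7219.19| = 815.16 m/s
Step 5: v2 (circular at r2) = 5660.29 m/s, v_t2 = 4939.13 m/s
Step 6: dv2 = |5660.29 - 4939.13| = 721.16 m/s
Step 7: Total delta-v = 815.16 + 721.16 = 1536.3 m/s

1536.3


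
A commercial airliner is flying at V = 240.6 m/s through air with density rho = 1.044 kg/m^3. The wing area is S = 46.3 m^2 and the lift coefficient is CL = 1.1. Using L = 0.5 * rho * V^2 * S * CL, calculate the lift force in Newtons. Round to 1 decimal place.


Step 1: Calculate dynamic pressure q = 0.5 * 1.044 * 240.6^2 = 0.5 * 1.044 * 57888.36 = 30217.7239 Pa
Step 2: Multiply by wing area and lift coefficient: L = 30217.7239 * 46.3 * 1.1
Step 3: L = 1399080.6175 * 1.1 = 1538988.7 N

1538988.7


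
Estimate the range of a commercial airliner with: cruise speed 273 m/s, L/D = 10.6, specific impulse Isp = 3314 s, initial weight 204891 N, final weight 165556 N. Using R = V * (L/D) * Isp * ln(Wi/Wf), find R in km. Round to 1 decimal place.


Step 1: Coefficient = V * (L/D) * Isp = 273 * 10.6 * 3314 = 9590053.2 m
Step 2: Wi/Wf = 204891 / 165556 = 1.237593
Step 3: ln(1.237593) = 0.213169
Step 4: R = 9590053.2 * 0.213169 = 2044298.4 m = 2044.3 km

2044.3


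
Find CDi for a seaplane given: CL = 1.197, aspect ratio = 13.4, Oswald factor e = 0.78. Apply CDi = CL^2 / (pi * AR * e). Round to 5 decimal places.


Step 1: CL^2 = 1.197^2 = 1.432809
Step 2: pi * AR * e = 3.14159 * 13.4 * 0.78 = 32.835926
Step 3: CDi = 1.432809 / 32.835926 = 0.04364

0.04364


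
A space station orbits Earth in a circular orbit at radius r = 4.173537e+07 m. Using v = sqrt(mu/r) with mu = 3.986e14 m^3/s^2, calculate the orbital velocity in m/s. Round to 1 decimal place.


Step 1: mu / r = 3.986e14 / 4.173537e+07 = 9550652.1207
Step 2: v = sqrt(9550652.1207) = 3090.4 m/s

3090.4


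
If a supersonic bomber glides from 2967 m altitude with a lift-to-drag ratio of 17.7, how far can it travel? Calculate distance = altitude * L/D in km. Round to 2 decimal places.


Step 1: Glide distance = altitude * L/D = 2967 * 17.7 = 52515.9 m
Step 2: Convert to km: 52515.9 / 1000 = 52.52 km

52.52


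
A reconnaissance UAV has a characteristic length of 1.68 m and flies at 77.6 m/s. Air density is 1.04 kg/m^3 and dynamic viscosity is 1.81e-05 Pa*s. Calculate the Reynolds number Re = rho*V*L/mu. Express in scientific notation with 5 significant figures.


Step 1: Numerator = rho * V * L = 1.04 * 77.6 * 1.68 = 135.58272
Step 2: Re = 135.58272 / 1.81e-05
Step 3: Re = 7.4908e+06

7.4908e+06


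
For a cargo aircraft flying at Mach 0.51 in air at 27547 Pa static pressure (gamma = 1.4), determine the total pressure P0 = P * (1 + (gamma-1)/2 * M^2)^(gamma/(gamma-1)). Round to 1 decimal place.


Step 1: (gamma-1)/2 * M^2 = 0.2 * 0.2601 = 0.05202
Step 2: 1 + 0.05202 = 1.05202
Step 3: Exponent gamma/(gamma-1) = 3.5
Step 4: P0 = 27547 * 1.05202^3.5 = 32897.2 Pa

32897.2


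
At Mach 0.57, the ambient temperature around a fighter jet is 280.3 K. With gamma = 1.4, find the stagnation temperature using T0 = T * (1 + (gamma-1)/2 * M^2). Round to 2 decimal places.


Step 1: (gamma-1)/2 = 0.2
Step 2: M^2 = 0.3249
Step 3: 1 + 0.2 * 0.3249 = 1.06498
Step 4: T0 = 280.3 * 1.06498 = 298.51 K

298.51


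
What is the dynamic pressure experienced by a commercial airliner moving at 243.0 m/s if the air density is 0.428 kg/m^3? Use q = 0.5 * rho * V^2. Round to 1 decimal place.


Step 1: V^2 = 243.0^2 = 59049.0
Step 2: q = 0.5 * 0.428 * 59049.0
Step 3: q = 12636.5 Pa

12636.5


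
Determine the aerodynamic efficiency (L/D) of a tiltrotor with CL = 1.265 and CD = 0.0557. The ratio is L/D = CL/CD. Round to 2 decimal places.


Step 1: L/D = CL / CD = 1.265 / 0.0557
Step 2: L/D = 22.71

22.71


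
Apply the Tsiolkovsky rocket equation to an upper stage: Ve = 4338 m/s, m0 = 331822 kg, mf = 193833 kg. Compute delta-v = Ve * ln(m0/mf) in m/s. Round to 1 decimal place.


Step 1: Mass ratio m0/mf = 331822 / 193833 = 1.711896
Step 2: ln(1.711896) = 0.537602
Step 3: delta-v = 4338 * 0.537602 = 2332.1 m/s

2332.1


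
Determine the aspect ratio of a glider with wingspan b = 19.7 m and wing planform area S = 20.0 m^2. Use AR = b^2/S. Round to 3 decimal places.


Step 1: b^2 = 19.7^2 = 388.09
Step 2: AR = 388.09 / 20.0 = 19.405

19.405


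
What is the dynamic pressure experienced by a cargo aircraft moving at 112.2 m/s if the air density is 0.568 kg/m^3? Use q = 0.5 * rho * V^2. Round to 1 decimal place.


Step 1: V^2 = 112.2^2 = 12588.84
Step 2: q = 0.5 * 0.568 * 12588.84
Step 3: q = 3575.2 Pa

3575.2


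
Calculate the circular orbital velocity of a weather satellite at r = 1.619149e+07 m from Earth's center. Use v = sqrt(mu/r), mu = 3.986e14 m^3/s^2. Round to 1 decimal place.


Step 1: mu / r = 3.986e14 / 1.619149e+07 = 24617870.2516
Step 2: v = sqrt(24617870.2516) = 4961.6 m/s

4961.6


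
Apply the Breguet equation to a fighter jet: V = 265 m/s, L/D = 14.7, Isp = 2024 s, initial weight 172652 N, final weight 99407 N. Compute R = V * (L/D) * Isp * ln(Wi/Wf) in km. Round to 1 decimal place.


Step 1: Coefficient = V * (L/D) * Isp = 265 * 14.7 * 2024 = 7884492.0 m
Step 2: Wi/Wf = 172652 / 99407 = 1.736819
Step 3: ln(1.736819) = 0.552055
Step 4: R = 7884492.0 * 0.552055 = 4352677.0 m = 4352.7 km

4352.7


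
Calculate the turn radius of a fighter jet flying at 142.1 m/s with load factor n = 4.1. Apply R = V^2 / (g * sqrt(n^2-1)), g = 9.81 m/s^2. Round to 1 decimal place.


Step 1: V^2 = 142.1^2 = 20192.41
Step 2: n^2 - 1 = 4.1^2 - 1 = 15.81
Step 3: sqrt(15.81) = 3.976179
Step 4: R = 20192.41 / (9.81 * 3.976179) = 517.7 m

517.7


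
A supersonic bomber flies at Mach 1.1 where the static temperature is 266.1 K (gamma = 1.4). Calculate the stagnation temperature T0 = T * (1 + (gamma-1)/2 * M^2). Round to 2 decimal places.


Step 1: (gamma-1)/2 = 0.2
Step 2: M^2 = 1.21
Step 3: 1 + 0.2 * 1.21 = 1.242
Step 4: T0 = 266.1 * 1.242 = 330.50 K

330.50


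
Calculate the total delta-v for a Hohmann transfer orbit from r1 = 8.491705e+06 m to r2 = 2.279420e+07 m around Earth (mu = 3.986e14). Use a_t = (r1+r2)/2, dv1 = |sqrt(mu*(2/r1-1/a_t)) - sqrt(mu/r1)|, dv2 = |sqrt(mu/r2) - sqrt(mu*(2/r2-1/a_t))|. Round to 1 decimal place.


Step 1: Transfer semi-major axis a_t = (8.491705e+06 + 2.279420e+07) / 2 = 1.564295e+07 m
Step 2: v1 (circular at r1) = sqrt(mu/r1) = 6851.27 m/s
Step 3: v_t1 = sqrt(mu*(2/r1 - 1/a_t)) = 8270.35 m/s
Step 4: dv1 = |8270.35 - 6851.27| = 1419.08 m/s
Step 5: v2 (circular at r2) = 4181.73 m/s, v_t2 = 3081.02 m/s
Step 6: dv2 = |4181.73 - 3081.02| = 1100.71 m/s
Step 7: Total delta-v = 1419.08 + 1100.71 = 2519.8 m/s

2519.8


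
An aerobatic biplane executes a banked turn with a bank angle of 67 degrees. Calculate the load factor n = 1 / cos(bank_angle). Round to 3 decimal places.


Step 1: Convert 67 degrees to radians = 1.169371
Step 2: cos(67 deg) = 0.390731
Step 3: n = 1 / 0.390731 = 2.559

2.559


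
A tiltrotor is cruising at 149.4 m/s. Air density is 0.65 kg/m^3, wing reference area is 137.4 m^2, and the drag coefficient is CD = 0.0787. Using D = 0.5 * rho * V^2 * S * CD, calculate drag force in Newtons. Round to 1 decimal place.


Step 1: Dynamic pressure q = 0.5 * 0.65 * 149.4^2 = 7254.117 Pa
Step 2: Drag D = q * S * CD = 7254.117 * 137.4 * 0.0787
Step 3: D = 78441.5 N

78441.5


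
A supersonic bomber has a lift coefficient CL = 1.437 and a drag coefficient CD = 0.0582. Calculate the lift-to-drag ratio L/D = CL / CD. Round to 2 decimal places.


Step 1: L/D = CL / CD = 1.437 / 0.0582
Step 2: L/D = 24.69

24.69


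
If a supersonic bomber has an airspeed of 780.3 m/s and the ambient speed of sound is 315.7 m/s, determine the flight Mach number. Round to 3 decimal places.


Step 1: M = V / a = 780.3 / 315.7
Step 2: M = 2.472

2.472


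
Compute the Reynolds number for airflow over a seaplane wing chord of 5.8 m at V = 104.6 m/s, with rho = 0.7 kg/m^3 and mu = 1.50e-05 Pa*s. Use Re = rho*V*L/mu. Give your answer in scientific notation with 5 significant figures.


Step 1: Numerator = rho * V * L = 0.7 * 104.6 * 5.8 = 424.676
Step 2: Re = 424.676 / 1.50e-05
Step 3: Re = 2.8312e+07

2.8312e+07


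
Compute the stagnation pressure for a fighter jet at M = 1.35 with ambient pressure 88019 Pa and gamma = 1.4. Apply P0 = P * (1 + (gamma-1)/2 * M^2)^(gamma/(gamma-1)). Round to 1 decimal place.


Step 1: (gamma-1)/2 * M^2 = 0.2 * 1.8225 = 0.3645
Step 2: 1 + 0.3645 = 1.3645
Step 3: Exponent gamma/(gamma-1) = 3.5
Step 4: P0 = 88019 * 1.3645^3.5 = 261206.4 Pa

261206.4


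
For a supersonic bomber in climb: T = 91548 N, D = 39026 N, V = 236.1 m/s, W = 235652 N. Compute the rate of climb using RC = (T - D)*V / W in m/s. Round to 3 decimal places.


Step 1: Excess thrust = T - D = 91548 - 39026 = 52522 N
Step 2: Excess power = 52522 * 236.1 = 12400444.2 W
Step 3: RC = 12400444.2 / 235652 = 52.622 m/s

52.622


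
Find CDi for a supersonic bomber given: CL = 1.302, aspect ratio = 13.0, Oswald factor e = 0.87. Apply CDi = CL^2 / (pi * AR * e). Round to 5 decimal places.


Step 1: CL^2 = 1.302^2 = 1.695204
Step 2: pi * AR * e = 3.14159 * 13.0 * 0.87 = 35.531413
Step 3: CDi = 1.695204 / 35.531413 = 0.04771

0.04771


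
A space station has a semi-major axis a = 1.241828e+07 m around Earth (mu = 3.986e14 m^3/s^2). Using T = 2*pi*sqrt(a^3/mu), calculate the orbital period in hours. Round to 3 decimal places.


Step 1: a^3 / mu = 1.915069e+21 / 3.986e14 = 4.804487e+06
Step 2: sqrt(4.804487e+06) = 2191.9141 s
Step 3: T = 2*pi * 2191.9141 = 13772.2 s
Step 4: T in hours = 13772.2 / 3600 = 3.826 hours

3.826


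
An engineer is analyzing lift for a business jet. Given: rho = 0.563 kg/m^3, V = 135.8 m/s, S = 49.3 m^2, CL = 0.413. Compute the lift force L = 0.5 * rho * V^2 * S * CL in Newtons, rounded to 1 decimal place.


Step 1: Calculate dynamic pressure q = 0.5 * 0.563 * 135.8^2 = 0.5 * 0.563 * 18441.64 = 5191.3217 Pa
Step 2: Multiply by wing area and lift coefficient: L = 5191.3217 * 49.3 * 0.413
Step 3: L = 255932.1578 * 0.413 = 105700.0 N

105700.0


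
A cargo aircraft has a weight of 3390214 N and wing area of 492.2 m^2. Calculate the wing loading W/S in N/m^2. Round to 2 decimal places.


Step 1: Wing loading = W / S = 3390214 / 492.2
Step 2: Wing loading = 6887.88 N/m^2

6887.88


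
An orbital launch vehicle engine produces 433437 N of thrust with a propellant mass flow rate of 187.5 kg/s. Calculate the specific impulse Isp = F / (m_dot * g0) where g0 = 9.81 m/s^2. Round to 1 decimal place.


Step 1: m_dot * g0 = 187.5 * 9.81 = 1839.38
Step 2: Isp = 433437 / 1839.38 = 235.6 s

235.6


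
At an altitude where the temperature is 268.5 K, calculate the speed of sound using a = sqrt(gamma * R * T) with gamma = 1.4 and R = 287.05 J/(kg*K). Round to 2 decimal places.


Step 1: gamma * R * T = 1.4 * 287.05 * 268.5 = 107902.095
Step 2: a = sqrt(107902.095) = 328.48 m/s

328.48


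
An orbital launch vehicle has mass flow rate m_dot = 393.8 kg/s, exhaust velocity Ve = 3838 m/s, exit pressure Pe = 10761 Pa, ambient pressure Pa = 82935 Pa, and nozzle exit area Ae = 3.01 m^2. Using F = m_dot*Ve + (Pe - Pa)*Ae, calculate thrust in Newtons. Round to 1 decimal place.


Step 1: Momentum thrust = m_dot * Ve = 393.8 * 3838 = 1511404.4 N
Step 2: Pressure thrust = (Pe - Pa) * Ae = (10761 - 82935) * 3.01 = -217243.74 N
Step 3: Total thrust F = 1511404.4 + -217243.74 = 1294160.7 N

1294160.7
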